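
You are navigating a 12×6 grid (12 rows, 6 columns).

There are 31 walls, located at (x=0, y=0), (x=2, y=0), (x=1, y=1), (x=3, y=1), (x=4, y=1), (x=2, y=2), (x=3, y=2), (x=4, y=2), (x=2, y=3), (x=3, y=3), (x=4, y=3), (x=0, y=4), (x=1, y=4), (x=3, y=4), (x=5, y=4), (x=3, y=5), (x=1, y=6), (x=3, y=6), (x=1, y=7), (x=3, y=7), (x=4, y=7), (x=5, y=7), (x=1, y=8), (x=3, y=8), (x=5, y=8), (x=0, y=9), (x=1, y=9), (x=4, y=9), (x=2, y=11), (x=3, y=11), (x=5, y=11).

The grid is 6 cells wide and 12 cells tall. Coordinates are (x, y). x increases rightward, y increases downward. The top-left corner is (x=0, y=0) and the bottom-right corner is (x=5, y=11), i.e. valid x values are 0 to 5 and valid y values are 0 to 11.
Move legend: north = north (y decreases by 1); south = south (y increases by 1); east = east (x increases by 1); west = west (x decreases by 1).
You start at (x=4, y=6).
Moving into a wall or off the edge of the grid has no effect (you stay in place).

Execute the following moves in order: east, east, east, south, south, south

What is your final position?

Start: (x=4, y=6)
  east (east): (x=4, y=6) -> (x=5, y=6)
  east (east): blocked, stay at (x=5, y=6)
  east (east): blocked, stay at (x=5, y=6)
  [×3]south (south): blocked, stay at (x=5, y=6)
Final: (x=5, y=6)

Answer: Final position: (x=5, y=6)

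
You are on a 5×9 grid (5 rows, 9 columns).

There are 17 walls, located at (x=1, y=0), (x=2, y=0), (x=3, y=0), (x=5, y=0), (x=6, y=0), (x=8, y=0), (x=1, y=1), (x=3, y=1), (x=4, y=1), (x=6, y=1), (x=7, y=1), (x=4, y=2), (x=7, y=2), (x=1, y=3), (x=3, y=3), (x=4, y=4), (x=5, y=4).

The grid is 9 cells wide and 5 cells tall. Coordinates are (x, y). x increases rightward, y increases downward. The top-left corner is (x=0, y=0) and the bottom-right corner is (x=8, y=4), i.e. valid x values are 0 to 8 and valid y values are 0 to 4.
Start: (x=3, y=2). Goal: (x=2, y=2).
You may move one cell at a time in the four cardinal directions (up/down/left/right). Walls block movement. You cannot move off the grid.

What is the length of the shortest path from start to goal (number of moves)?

Answer: Shortest path length: 1

Derivation:
BFS from (x=3, y=2) until reaching (x=2, y=2):
  Distance 0: (x=3, y=2)
  Distance 1: (x=2, y=2)  <- goal reached here
One shortest path (1 moves): (x=3, y=2) -> (x=2, y=2)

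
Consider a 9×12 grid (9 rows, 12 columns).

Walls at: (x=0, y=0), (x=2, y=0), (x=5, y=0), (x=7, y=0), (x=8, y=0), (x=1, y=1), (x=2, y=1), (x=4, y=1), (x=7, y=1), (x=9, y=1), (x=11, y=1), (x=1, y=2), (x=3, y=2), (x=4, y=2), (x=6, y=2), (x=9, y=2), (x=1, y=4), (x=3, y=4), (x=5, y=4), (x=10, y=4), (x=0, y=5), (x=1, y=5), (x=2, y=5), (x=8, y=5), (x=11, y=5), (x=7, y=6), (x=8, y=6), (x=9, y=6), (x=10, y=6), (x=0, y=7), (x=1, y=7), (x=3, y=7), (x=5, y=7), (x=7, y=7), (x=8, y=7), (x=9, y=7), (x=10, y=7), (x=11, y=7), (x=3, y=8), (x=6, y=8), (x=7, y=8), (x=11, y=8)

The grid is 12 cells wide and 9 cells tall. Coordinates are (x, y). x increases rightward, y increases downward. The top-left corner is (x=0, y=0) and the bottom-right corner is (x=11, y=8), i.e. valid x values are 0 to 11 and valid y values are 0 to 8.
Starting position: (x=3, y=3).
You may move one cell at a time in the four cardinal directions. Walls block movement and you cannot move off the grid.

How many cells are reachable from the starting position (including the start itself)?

BFS flood-fill from (x=3, y=3):
  Distance 0: (x=3, y=3)
  Distance 1: (x=2, y=3), (x=4, y=3)
  Distance 2: (x=2, y=2), (x=1, y=3), (x=5, y=3), (x=2, y=4), (x=4, y=4)
  Distance 3: (x=5, y=2), (x=0, y=3), (x=6, y=3), (x=4, y=5)
  Distance 4: (x=5, y=1), (x=0, y=2), (x=7, y=3), (x=0, y=4), (x=6, y=4), (x=3, y=5), (x=5, y=5), (x=4, y=6)
  Distance 5: (x=0, y=1), (x=6, y=1), (x=7, y=2), (x=8, y=3), (x=7, y=4), (x=6, y=5), (x=3, y=6), (x=5, y=6), (x=4, y=7)
  Distance 6: (x=6, y=0), (x=8, y=2), (x=9, y=3), (x=8, y=4), (x=7, y=5), (x=2, y=6), (x=6, y=6), (x=4, y=8)
  Distance 7: (x=8, y=1), (x=10, y=3), (x=9, y=4), (x=1, y=6), (x=2, y=7), (x=6, y=7), (x=5, y=8)
  Distance 8: (x=10, y=2), (x=11, y=3), (x=9, y=5), (x=0, y=6), (x=2, y=8)
  Distance 9: (x=10, y=1), (x=11, y=2), (x=11, y=4), (x=10, y=5), (x=1, y=8)
  Distance 10: (x=10, y=0), (x=0, y=8)
  Distance 11: (x=9, y=0), (x=11, y=0)
Total reachable: 58 (grid has 66 open cells total)

Answer: Reachable cells: 58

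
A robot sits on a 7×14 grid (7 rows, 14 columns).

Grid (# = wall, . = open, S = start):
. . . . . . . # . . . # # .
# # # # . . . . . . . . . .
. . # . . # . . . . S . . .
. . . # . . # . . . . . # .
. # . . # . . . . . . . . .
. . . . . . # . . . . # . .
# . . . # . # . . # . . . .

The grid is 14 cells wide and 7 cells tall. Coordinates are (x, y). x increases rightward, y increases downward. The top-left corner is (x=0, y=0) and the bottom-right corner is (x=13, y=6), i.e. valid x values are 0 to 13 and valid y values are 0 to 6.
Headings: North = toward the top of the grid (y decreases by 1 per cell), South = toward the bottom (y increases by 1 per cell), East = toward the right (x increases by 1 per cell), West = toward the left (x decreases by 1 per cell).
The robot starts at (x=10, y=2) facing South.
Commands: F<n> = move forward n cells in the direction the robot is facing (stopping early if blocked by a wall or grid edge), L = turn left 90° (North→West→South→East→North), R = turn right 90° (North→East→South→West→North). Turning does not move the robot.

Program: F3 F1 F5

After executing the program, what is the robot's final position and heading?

Answer: Final position: (x=10, y=6), facing South

Derivation:
Start: (x=10, y=2), facing South
  F3: move forward 3, now at (x=10, y=5)
  F1: move forward 1, now at (x=10, y=6)
  F5: move forward 0/5 (blocked), now at (x=10, y=6)
Final: (x=10, y=6), facing South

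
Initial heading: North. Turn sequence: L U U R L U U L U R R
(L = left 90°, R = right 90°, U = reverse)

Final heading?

Answer: Final heading: South

Derivation:
Start: North
  L (left (90° counter-clockwise)) -> West
  U (U-turn (180°)) -> East
  U (U-turn (180°)) -> West
  R (right (90° clockwise)) -> North
  L (left (90° counter-clockwise)) -> West
  U (U-turn (180°)) -> East
  U (U-turn (180°)) -> West
  L (left (90° counter-clockwise)) -> South
  U (U-turn (180°)) -> North
  R (right (90° clockwise)) -> East
  R (right (90° clockwise)) -> South
Final: South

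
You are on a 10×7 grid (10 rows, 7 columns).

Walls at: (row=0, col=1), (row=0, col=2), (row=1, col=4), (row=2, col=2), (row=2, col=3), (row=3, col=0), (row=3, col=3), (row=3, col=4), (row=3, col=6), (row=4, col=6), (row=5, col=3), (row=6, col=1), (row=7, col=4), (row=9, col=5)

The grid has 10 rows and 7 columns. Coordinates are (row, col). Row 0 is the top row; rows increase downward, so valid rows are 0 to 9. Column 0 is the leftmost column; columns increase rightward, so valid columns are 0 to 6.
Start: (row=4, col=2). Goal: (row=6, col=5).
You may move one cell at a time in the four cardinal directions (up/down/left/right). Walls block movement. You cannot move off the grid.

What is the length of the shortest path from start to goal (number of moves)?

Answer: Shortest path length: 5

Derivation:
BFS from (row=4, col=2) until reaching (row=6, col=5):
  Distance 0: (row=4, col=2)
  Distance 1: (row=3, col=2), (row=4, col=1), (row=4, col=3), (row=5, col=2)
  Distance 2: (row=3, col=1), (row=4, col=0), (row=4, col=4), (row=5, col=1), (row=6, col=2)
  Distance 3: (row=2, col=1), (row=4, col=5), (row=5, col=0), (row=5, col=4), (row=6, col=3), (row=7, col=2)
  Distance 4: (row=1, col=1), (row=2, col=0), (row=3, col=5), (row=5, col=5), (row=6, col=0), (row=6, col=4), (row=7, col=1), (row=7, col=3), (row=8, col=2)
  Distance 5: (row=1, col=0), (row=1, col=2), (row=2, col=5), (row=5, col=6), (row=6, col=5), (row=7, col=0), (row=8, col=1), (row=8, col=3), (row=9, col=2)  <- goal reached here
One shortest path (5 moves): (row=4, col=2) -> (row=4, col=3) -> (row=4, col=4) -> (row=4, col=5) -> (row=5, col=5) -> (row=6, col=5)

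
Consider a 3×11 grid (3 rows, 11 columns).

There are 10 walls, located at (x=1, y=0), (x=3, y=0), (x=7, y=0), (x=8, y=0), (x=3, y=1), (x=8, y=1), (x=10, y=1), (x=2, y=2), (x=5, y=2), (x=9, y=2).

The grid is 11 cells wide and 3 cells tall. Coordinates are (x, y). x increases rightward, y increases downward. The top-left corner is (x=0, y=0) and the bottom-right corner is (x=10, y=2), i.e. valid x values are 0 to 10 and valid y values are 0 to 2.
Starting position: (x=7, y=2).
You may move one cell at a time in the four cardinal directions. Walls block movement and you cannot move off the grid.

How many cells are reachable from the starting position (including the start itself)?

Answer: Reachable cells: 12

Derivation:
BFS flood-fill from (x=7, y=2):
  Distance 0: (x=7, y=2)
  Distance 1: (x=7, y=1), (x=6, y=2), (x=8, y=2)
  Distance 2: (x=6, y=1)
  Distance 3: (x=6, y=0), (x=5, y=1)
  Distance 4: (x=5, y=0), (x=4, y=1)
  Distance 5: (x=4, y=0), (x=4, y=2)
  Distance 6: (x=3, y=2)
Total reachable: 12 (grid has 23 open cells total)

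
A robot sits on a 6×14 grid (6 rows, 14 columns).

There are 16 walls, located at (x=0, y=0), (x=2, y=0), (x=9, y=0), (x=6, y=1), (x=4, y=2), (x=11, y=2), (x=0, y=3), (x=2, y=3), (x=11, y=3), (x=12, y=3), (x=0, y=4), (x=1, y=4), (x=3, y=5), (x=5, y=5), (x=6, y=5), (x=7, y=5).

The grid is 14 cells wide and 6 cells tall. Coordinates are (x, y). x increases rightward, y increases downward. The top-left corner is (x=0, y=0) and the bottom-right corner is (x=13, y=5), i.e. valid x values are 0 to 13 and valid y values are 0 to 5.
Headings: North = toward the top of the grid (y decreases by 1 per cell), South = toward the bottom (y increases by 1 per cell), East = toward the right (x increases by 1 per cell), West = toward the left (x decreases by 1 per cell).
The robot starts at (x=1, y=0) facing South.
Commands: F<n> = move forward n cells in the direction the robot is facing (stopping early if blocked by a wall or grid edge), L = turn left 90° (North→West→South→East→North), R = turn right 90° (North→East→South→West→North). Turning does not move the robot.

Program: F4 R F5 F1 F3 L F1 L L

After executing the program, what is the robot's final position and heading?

Start: (x=1, y=0), facing South
  F4: move forward 3/4 (blocked), now at (x=1, y=3)
  R: turn right, now facing West
  F5: move forward 0/5 (blocked), now at (x=1, y=3)
  F1: move forward 0/1 (blocked), now at (x=1, y=3)
  F3: move forward 0/3 (blocked), now at (x=1, y=3)
  L: turn left, now facing South
  F1: move forward 0/1 (blocked), now at (x=1, y=3)
  L: turn left, now facing East
  L: turn left, now facing North
Final: (x=1, y=3), facing North

Answer: Final position: (x=1, y=3), facing North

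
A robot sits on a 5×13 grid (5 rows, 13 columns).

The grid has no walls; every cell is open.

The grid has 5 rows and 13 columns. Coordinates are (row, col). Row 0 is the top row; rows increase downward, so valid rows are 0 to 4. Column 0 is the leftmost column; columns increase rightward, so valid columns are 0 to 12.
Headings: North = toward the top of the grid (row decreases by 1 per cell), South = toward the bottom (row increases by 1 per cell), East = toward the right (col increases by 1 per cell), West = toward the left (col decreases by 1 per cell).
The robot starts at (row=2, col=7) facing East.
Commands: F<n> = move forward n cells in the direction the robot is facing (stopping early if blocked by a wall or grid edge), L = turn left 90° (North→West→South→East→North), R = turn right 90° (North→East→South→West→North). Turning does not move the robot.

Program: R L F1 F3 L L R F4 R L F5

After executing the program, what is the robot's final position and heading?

Start: (row=2, col=7), facing East
  R: turn right, now facing South
  L: turn left, now facing East
  F1: move forward 1, now at (row=2, col=8)
  F3: move forward 3, now at (row=2, col=11)
  L: turn left, now facing North
  L: turn left, now facing West
  R: turn right, now facing North
  F4: move forward 2/4 (blocked), now at (row=0, col=11)
  R: turn right, now facing East
  L: turn left, now facing North
  F5: move forward 0/5 (blocked), now at (row=0, col=11)
Final: (row=0, col=11), facing North

Answer: Final position: (row=0, col=11), facing North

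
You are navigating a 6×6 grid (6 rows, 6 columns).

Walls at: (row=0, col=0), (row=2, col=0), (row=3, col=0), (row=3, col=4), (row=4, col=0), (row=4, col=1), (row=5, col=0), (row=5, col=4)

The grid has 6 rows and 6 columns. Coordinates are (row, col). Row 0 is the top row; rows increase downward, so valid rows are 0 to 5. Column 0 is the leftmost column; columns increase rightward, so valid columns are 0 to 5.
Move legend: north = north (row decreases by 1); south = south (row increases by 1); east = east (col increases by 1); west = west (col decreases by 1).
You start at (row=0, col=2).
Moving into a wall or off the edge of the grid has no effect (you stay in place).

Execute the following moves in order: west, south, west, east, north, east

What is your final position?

Answer: Final position: (row=0, col=2)

Derivation:
Start: (row=0, col=2)
  west (west): (row=0, col=2) -> (row=0, col=1)
  south (south): (row=0, col=1) -> (row=1, col=1)
  west (west): (row=1, col=1) -> (row=1, col=0)
  east (east): (row=1, col=0) -> (row=1, col=1)
  north (north): (row=1, col=1) -> (row=0, col=1)
  east (east): (row=0, col=1) -> (row=0, col=2)
Final: (row=0, col=2)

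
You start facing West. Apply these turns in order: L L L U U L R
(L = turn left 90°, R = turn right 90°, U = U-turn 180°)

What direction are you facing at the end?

Start: West
  L (left (90° counter-clockwise)) -> South
  L (left (90° counter-clockwise)) -> East
  L (left (90° counter-clockwise)) -> North
  U (U-turn (180°)) -> South
  U (U-turn (180°)) -> North
  L (left (90° counter-clockwise)) -> West
  R (right (90° clockwise)) -> North
Final: North

Answer: Final heading: North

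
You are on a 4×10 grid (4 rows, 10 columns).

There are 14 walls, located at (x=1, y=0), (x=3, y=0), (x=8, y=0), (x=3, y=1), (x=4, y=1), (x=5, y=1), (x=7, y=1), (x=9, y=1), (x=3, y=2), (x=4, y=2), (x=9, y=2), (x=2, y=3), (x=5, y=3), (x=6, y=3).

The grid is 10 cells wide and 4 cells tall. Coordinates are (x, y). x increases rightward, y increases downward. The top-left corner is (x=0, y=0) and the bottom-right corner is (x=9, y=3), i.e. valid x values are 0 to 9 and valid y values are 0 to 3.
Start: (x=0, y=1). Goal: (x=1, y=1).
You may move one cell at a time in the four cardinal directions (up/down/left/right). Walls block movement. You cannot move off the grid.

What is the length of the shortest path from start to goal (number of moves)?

BFS from (x=0, y=1) until reaching (x=1, y=1):
  Distance 0: (x=0, y=1)
  Distance 1: (x=0, y=0), (x=1, y=1), (x=0, y=2)  <- goal reached here
One shortest path (1 moves): (x=0, y=1) -> (x=1, y=1)

Answer: Shortest path length: 1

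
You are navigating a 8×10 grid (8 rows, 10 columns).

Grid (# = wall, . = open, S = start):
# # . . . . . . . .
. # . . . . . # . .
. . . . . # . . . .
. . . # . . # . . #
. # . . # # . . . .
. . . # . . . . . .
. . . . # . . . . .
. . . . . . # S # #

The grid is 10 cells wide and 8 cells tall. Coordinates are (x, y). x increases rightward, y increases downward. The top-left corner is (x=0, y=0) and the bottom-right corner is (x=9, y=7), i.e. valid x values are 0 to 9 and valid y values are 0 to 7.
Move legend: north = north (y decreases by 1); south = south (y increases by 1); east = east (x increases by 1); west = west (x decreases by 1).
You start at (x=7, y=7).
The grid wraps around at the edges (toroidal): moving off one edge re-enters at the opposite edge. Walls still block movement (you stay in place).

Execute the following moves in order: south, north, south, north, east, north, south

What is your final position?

Start: (x=7, y=7)
  south (south): (x=7, y=7) -> (x=7, y=0)
  north (north): (x=7, y=0) -> (x=7, y=7)
  south (south): (x=7, y=7) -> (x=7, y=0)
  north (north): (x=7, y=0) -> (x=7, y=7)
  east (east): blocked, stay at (x=7, y=7)
  north (north): (x=7, y=7) -> (x=7, y=6)
  south (south): (x=7, y=6) -> (x=7, y=7)
Final: (x=7, y=7)

Answer: Final position: (x=7, y=7)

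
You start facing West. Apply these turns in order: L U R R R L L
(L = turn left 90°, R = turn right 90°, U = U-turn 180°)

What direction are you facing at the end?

Answer: Final heading: East

Derivation:
Start: West
  L (left (90° counter-clockwise)) -> South
  U (U-turn (180°)) -> North
  R (right (90° clockwise)) -> East
  R (right (90° clockwise)) -> South
  R (right (90° clockwise)) -> West
  L (left (90° counter-clockwise)) -> South
  L (left (90° counter-clockwise)) -> East
Final: East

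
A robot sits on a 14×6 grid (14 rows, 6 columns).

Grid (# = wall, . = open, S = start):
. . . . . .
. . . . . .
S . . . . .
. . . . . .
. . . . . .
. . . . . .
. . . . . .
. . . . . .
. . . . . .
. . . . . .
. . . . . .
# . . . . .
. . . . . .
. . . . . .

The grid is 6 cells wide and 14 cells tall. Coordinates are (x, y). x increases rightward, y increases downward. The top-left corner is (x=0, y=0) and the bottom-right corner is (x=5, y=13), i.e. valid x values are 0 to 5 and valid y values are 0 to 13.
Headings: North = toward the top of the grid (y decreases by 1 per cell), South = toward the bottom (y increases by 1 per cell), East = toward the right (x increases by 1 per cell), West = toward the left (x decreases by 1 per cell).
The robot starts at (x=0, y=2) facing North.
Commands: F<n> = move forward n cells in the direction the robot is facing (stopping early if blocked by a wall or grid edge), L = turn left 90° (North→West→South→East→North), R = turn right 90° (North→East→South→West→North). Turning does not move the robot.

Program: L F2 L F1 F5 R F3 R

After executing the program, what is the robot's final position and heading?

Answer: Final position: (x=0, y=8), facing North

Derivation:
Start: (x=0, y=2), facing North
  L: turn left, now facing West
  F2: move forward 0/2 (blocked), now at (x=0, y=2)
  L: turn left, now facing South
  F1: move forward 1, now at (x=0, y=3)
  F5: move forward 5, now at (x=0, y=8)
  R: turn right, now facing West
  F3: move forward 0/3 (blocked), now at (x=0, y=8)
  R: turn right, now facing North
Final: (x=0, y=8), facing North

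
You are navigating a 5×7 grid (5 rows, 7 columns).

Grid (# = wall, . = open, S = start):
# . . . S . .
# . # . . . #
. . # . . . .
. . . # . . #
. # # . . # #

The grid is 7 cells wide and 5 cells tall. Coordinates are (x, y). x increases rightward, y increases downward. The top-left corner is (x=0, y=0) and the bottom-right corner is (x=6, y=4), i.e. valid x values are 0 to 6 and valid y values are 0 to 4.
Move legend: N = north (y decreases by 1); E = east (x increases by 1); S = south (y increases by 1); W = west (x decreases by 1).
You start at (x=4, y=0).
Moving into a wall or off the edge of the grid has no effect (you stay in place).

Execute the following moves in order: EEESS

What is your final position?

Answer: Final position: (x=6, y=0)

Derivation:
Start: (x=4, y=0)
  E (east): (x=4, y=0) -> (x=5, y=0)
  E (east): (x=5, y=0) -> (x=6, y=0)
  E (east): blocked, stay at (x=6, y=0)
  S (south): blocked, stay at (x=6, y=0)
  S (south): blocked, stay at (x=6, y=0)
Final: (x=6, y=0)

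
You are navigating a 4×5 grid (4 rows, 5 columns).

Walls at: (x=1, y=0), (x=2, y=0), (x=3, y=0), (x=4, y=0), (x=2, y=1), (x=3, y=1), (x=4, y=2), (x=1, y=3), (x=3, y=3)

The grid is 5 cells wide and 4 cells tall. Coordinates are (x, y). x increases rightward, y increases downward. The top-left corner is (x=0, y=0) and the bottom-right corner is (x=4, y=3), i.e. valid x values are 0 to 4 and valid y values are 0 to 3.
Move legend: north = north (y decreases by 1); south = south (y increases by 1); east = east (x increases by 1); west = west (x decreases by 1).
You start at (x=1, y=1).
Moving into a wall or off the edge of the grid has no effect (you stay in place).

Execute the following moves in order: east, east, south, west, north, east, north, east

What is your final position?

Start: (x=1, y=1)
  east (east): blocked, stay at (x=1, y=1)
  east (east): blocked, stay at (x=1, y=1)
  south (south): (x=1, y=1) -> (x=1, y=2)
  west (west): (x=1, y=2) -> (x=0, y=2)
  north (north): (x=0, y=2) -> (x=0, y=1)
  east (east): (x=0, y=1) -> (x=1, y=1)
  north (north): blocked, stay at (x=1, y=1)
  east (east): blocked, stay at (x=1, y=1)
Final: (x=1, y=1)

Answer: Final position: (x=1, y=1)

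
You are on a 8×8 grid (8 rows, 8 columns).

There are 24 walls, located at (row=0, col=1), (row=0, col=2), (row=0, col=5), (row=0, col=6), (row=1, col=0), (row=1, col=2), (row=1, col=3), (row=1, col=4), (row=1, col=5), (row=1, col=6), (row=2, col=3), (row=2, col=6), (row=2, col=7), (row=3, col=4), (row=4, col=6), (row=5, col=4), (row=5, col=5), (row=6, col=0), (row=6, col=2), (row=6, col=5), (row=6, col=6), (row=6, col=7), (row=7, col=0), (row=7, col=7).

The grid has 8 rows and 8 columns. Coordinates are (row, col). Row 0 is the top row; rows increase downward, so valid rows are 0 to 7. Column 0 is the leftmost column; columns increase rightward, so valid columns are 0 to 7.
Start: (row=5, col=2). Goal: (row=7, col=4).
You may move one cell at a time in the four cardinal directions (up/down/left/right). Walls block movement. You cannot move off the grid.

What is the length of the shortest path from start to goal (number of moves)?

BFS from (row=5, col=2) until reaching (row=7, col=4):
  Distance 0: (row=5, col=2)
  Distance 1: (row=4, col=2), (row=5, col=1), (row=5, col=3)
  Distance 2: (row=3, col=2), (row=4, col=1), (row=4, col=3), (row=5, col=0), (row=6, col=1), (row=6, col=3)
  Distance 3: (row=2, col=2), (row=3, col=1), (row=3, col=3), (row=4, col=0), (row=4, col=4), (row=6, col=4), (row=7, col=1), (row=7, col=3)
  Distance 4: (row=2, col=1), (row=3, col=0), (row=4, col=5), (row=7, col=2), (row=7, col=4)  <- goal reached here
One shortest path (4 moves): (row=5, col=2) -> (row=5, col=3) -> (row=6, col=3) -> (row=6, col=4) -> (row=7, col=4)

Answer: Shortest path length: 4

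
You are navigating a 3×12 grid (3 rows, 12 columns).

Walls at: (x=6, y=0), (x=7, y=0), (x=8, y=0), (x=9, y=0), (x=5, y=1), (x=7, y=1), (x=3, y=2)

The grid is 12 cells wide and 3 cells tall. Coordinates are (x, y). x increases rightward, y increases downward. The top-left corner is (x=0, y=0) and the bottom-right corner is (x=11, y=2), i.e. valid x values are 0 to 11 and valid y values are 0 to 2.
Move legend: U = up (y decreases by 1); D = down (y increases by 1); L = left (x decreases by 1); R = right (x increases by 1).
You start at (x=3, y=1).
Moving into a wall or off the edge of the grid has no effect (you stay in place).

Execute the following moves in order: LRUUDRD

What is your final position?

Answer: Final position: (x=4, y=2)

Derivation:
Start: (x=3, y=1)
  L (left): (x=3, y=1) -> (x=2, y=1)
  R (right): (x=2, y=1) -> (x=3, y=1)
  U (up): (x=3, y=1) -> (x=3, y=0)
  U (up): blocked, stay at (x=3, y=0)
  D (down): (x=3, y=0) -> (x=3, y=1)
  R (right): (x=3, y=1) -> (x=4, y=1)
  D (down): (x=4, y=1) -> (x=4, y=2)
Final: (x=4, y=2)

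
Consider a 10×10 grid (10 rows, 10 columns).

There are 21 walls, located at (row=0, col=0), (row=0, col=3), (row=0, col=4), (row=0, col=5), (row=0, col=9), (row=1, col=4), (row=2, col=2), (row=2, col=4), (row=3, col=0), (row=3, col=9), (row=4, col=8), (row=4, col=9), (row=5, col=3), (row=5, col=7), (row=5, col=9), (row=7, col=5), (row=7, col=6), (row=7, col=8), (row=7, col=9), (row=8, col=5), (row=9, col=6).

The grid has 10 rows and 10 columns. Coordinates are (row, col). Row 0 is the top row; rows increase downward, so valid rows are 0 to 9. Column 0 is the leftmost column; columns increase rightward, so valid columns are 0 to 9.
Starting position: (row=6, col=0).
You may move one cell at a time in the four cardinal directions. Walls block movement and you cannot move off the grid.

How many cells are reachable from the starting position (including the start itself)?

BFS flood-fill from (row=6, col=0):
  Distance 0: (row=6, col=0)
  Distance 1: (row=5, col=0), (row=6, col=1), (row=7, col=0)
  Distance 2: (row=4, col=0), (row=5, col=1), (row=6, col=2), (row=7, col=1), (row=8, col=0)
  Distance 3: (row=4, col=1), (row=5, col=2), (row=6, col=3), (row=7, col=2), (row=8, col=1), (row=9, col=0)
  Distance 4: (row=3, col=1), (row=4, col=2), (row=6, col=4), (row=7, col=3), (row=8, col=2), (row=9, col=1)
  Distance 5: (row=2, col=1), (row=3, col=2), (row=4, col=3), (row=5, col=4), (row=6, col=5), (row=7, col=4), (row=8, col=3), (row=9, col=2)
  Distance 6: (row=1, col=1), (row=2, col=0), (row=3, col=3), (row=4, col=4), (row=5, col=5), (row=6, col=6), (row=8, col=4), (row=9, col=3)
  Distance 7: (row=0, col=1), (row=1, col=0), (row=1, col=2), (row=2, col=3), (row=3, col=4), (row=4, col=5), (row=5, col=6), (row=6, col=7), (row=9, col=4)
  Distance 8: (row=0, col=2), (row=1, col=3), (row=3, col=5), (row=4, col=6), (row=6, col=8), (row=7, col=7), (row=9, col=5)
  Distance 9: (row=2, col=5), (row=3, col=6), (row=4, col=7), (row=5, col=8), (row=6, col=9), (row=8, col=7)
  Distance 10: (row=1, col=5), (row=2, col=6), (row=3, col=7), (row=8, col=6), (row=8, col=8), (row=9, col=7)
  Distance 11: (row=1, col=6), (row=2, col=7), (row=3, col=8), (row=8, col=9), (row=9, col=8)
  Distance 12: (row=0, col=6), (row=1, col=7), (row=2, col=8), (row=9, col=9)
  Distance 13: (row=0, col=7), (row=1, col=8), (row=2, col=9)
  Distance 14: (row=0, col=8), (row=1, col=9)
Total reachable: 79 (grid has 79 open cells total)

Answer: Reachable cells: 79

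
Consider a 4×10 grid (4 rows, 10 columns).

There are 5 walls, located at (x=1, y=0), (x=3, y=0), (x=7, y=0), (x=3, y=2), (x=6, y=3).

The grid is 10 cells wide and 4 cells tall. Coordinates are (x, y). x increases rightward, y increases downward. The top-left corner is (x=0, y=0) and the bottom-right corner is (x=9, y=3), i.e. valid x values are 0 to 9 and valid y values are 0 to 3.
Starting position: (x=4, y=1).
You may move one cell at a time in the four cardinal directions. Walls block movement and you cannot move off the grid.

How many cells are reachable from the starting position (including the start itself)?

BFS flood-fill from (x=4, y=1):
  Distance 0: (x=4, y=1)
  Distance 1: (x=4, y=0), (x=3, y=1), (x=5, y=1), (x=4, y=2)
  Distance 2: (x=5, y=0), (x=2, y=1), (x=6, y=1), (x=5, y=2), (x=4, y=3)
  Distance 3: (x=2, y=0), (x=6, y=0), (x=1, y=1), (x=7, y=1), (x=2, y=2), (x=6, y=2), (x=3, y=3), (x=5, y=3)
  Distance 4: (x=0, y=1), (x=8, y=1), (x=1, y=2), (x=7, y=2), (x=2, y=3)
  Distance 5: (x=0, y=0), (x=8, y=0), (x=9, y=1), (x=0, y=2), (x=8, y=2), (x=1, y=3), (x=7, y=3)
  Distance 6: (x=9, y=0), (x=9, y=2), (x=0, y=3), (x=8, y=3)
  Distance 7: (x=9, y=3)
Total reachable: 35 (grid has 35 open cells total)

Answer: Reachable cells: 35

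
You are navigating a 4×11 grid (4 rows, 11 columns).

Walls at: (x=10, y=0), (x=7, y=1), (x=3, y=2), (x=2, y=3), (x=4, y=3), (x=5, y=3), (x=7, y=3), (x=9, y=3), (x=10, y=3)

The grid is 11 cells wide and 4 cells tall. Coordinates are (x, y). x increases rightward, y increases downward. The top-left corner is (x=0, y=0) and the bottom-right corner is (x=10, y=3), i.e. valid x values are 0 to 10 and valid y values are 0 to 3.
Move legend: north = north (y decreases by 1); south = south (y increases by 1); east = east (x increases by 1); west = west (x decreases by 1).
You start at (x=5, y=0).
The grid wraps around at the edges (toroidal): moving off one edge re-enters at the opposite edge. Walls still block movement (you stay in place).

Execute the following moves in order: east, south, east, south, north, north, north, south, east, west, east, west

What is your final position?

Start: (x=5, y=0)
  east (east): (x=5, y=0) -> (x=6, y=0)
  south (south): (x=6, y=0) -> (x=6, y=1)
  east (east): blocked, stay at (x=6, y=1)
  south (south): (x=6, y=1) -> (x=6, y=2)
  north (north): (x=6, y=2) -> (x=6, y=1)
  north (north): (x=6, y=1) -> (x=6, y=0)
  north (north): (x=6, y=0) -> (x=6, y=3)
  south (south): (x=6, y=3) -> (x=6, y=0)
  east (east): (x=6, y=0) -> (x=7, y=0)
  west (west): (x=7, y=0) -> (x=6, y=0)
  east (east): (x=6, y=0) -> (x=7, y=0)
  west (west): (x=7, y=0) -> (x=6, y=0)
Final: (x=6, y=0)

Answer: Final position: (x=6, y=0)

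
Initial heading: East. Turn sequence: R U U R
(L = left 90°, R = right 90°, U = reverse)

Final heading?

Start: East
  R (right (90° clockwise)) -> South
  U (U-turn (180°)) -> North
  U (U-turn (180°)) -> South
  R (right (90° clockwise)) -> West
Final: West

Answer: Final heading: West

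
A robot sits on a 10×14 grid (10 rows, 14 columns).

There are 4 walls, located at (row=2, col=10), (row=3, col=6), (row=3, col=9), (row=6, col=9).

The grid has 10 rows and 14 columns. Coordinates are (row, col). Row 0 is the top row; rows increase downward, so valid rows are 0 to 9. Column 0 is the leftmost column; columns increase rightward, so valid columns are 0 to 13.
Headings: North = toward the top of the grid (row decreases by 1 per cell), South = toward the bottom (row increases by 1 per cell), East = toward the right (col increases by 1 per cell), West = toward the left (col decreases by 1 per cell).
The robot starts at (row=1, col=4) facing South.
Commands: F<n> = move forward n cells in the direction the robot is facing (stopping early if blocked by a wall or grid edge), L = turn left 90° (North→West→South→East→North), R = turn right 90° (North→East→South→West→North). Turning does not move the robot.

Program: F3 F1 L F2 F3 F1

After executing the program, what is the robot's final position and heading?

Answer: Final position: (row=5, col=10), facing East

Derivation:
Start: (row=1, col=4), facing South
  F3: move forward 3, now at (row=4, col=4)
  F1: move forward 1, now at (row=5, col=4)
  L: turn left, now facing East
  F2: move forward 2, now at (row=5, col=6)
  F3: move forward 3, now at (row=5, col=9)
  F1: move forward 1, now at (row=5, col=10)
Final: (row=5, col=10), facing East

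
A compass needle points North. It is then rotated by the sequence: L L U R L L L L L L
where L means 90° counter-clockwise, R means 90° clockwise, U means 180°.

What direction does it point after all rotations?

Answer: Final heading: West

Derivation:
Start: North
  L (left (90° counter-clockwise)) -> West
  L (left (90° counter-clockwise)) -> South
  U (U-turn (180°)) -> North
  R (right (90° clockwise)) -> East
  L (left (90° counter-clockwise)) -> North
  L (left (90° counter-clockwise)) -> West
  L (left (90° counter-clockwise)) -> South
  L (left (90° counter-clockwise)) -> East
  L (left (90° counter-clockwise)) -> North
  L (left (90° counter-clockwise)) -> West
Final: West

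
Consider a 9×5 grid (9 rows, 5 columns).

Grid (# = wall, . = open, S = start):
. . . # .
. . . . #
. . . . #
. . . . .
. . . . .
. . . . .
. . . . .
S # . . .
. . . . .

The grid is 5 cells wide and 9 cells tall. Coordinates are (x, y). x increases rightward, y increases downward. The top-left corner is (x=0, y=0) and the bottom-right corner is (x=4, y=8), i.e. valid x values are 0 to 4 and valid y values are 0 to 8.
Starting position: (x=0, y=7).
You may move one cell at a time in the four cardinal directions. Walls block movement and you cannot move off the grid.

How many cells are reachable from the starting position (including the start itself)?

Answer: Reachable cells: 40

Derivation:
BFS flood-fill from (x=0, y=7):
  Distance 0: (x=0, y=7)
  Distance 1: (x=0, y=6), (x=0, y=8)
  Distance 2: (x=0, y=5), (x=1, y=6), (x=1, y=8)
  Distance 3: (x=0, y=4), (x=1, y=5), (x=2, y=6), (x=2, y=8)
  Distance 4: (x=0, y=3), (x=1, y=4), (x=2, y=5), (x=3, y=6), (x=2, y=7), (x=3, y=8)
  Distance 5: (x=0, y=2), (x=1, y=3), (x=2, y=4), (x=3, y=5), (x=4, y=6), (x=3, y=7), (x=4, y=8)
  Distance 6: (x=0, y=1), (x=1, y=2), (x=2, y=3), (x=3, y=4), (x=4, y=5), (x=4, y=7)
  Distance 7: (x=0, y=0), (x=1, y=1), (x=2, y=2), (x=3, y=3), (x=4, y=4)
  Distance 8: (x=1, y=0), (x=2, y=1), (x=3, y=2), (x=4, y=3)
  Distance 9: (x=2, y=0), (x=3, y=1)
Total reachable: 40 (grid has 41 open cells total)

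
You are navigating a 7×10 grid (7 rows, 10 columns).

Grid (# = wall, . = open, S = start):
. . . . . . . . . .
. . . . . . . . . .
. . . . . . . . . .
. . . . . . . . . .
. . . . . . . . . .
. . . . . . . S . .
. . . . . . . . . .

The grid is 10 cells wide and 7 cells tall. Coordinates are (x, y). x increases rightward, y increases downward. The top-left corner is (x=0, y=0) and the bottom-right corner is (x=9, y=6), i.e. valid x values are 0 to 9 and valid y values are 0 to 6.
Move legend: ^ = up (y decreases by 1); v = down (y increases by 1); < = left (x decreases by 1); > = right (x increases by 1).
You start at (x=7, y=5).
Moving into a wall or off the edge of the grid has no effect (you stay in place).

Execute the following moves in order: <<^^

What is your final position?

Start: (x=7, y=5)
  < (left): (x=7, y=5) -> (x=6, y=5)
  < (left): (x=6, y=5) -> (x=5, y=5)
  ^ (up): (x=5, y=5) -> (x=5, y=4)
  ^ (up): (x=5, y=4) -> (x=5, y=3)
Final: (x=5, y=3)

Answer: Final position: (x=5, y=3)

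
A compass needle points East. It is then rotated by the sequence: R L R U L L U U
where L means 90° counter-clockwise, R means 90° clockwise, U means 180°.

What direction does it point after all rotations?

Start: East
  R (right (90° clockwise)) -> South
  L (left (90° counter-clockwise)) -> East
  R (right (90° clockwise)) -> South
  U (U-turn (180°)) -> North
  L (left (90° counter-clockwise)) -> West
  L (left (90° counter-clockwise)) -> South
  U (U-turn (180°)) -> North
  U (U-turn (180°)) -> South
Final: South

Answer: Final heading: South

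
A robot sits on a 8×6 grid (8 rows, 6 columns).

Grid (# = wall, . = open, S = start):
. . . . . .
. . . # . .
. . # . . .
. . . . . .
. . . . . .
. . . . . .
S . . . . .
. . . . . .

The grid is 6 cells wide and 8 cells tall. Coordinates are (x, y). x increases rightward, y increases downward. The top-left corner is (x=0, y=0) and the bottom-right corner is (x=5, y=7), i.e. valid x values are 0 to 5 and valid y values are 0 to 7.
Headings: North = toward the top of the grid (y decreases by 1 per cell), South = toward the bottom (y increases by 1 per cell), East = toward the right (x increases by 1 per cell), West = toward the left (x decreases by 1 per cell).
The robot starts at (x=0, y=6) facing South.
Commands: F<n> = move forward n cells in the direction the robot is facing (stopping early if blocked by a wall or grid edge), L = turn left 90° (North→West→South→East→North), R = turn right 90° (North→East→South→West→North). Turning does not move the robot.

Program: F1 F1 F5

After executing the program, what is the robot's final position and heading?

Start: (x=0, y=6), facing South
  F1: move forward 1, now at (x=0, y=7)
  F1: move forward 0/1 (blocked), now at (x=0, y=7)
  F5: move forward 0/5 (blocked), now at (x=0, y=7)
Final: (x=0, y=7), facing South

Answer: Final position: (x=0, y=7), facing South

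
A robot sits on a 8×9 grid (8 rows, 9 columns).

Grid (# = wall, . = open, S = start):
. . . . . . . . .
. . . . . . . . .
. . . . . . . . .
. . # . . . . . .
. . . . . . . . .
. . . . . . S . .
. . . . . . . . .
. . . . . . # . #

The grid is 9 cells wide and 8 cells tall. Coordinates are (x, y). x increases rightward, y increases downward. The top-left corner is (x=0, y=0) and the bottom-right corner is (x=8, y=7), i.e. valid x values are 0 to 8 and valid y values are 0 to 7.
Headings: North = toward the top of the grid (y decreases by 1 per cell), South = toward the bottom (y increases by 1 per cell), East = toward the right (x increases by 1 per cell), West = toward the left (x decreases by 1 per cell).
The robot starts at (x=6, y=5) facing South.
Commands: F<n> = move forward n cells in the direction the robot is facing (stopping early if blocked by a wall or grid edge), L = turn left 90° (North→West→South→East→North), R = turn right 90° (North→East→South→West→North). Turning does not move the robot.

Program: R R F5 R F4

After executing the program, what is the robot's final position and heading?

Answer: Final position: (x=8, y=0), facing East

Derivation:
Start: (x=6, y=5), facing South
  R: turn right, now facing West
  R: turn right, now facing North
  F5: move forward 5, now at (x=6, y=0)
  R: turn right, now facing East
  F4: move forward 2/4 (blocked), now at (x=8, y=0)
Final: (x=8, y=0), facing East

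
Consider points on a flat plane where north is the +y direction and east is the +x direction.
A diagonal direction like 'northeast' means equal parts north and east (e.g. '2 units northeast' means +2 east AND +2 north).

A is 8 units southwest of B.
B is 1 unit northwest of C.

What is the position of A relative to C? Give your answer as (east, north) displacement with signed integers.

Place C at the origin (east=0, north=0).
  B is 1 unit northwest of C: delta (east=-1, north=+1); B at (east=-1, north=1).
  A is 8 units southwest of B: delta (east=-8, north=-8); A at (east=-9, north=-7).
Therefore A relative to C: (east=-9, north=-7).

Answer: A is at (east=-9, north=-7) relative to C.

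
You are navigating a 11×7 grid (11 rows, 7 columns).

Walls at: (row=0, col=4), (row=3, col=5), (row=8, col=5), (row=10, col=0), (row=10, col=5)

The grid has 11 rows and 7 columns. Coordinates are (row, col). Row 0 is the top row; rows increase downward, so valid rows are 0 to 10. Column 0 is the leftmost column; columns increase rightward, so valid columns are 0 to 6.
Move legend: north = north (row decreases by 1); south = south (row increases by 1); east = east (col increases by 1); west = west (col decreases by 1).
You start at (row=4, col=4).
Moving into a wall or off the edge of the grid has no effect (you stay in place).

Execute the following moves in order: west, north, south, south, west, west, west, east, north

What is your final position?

Answer: Final position: (row=4, col=1)

Derivation:
Start: (row=4, col=4)
  west (west): (row=4, col=4) -> (row=4, col=3)
  north (north): (row=4, col=3) -> (row=3, col=3)
  south (south): (row=3, col=3) -> (row=4, col=3)
  south (south): (row=4, col=3) -> (row=5, col=3)
  west (west): (row=5, col=3) -> (row=5, col=2)
  west (west): (row=5, col=2) -> (row=5, col=1)
  west (west): (row=5, col=1) -> (row=5, col=0)
  east (east): (row=5, col=0) -> (row=5, col=1)
  north (north): (row=5, col=1) -> (row=4, col=1)
Final: (row=4, col=1)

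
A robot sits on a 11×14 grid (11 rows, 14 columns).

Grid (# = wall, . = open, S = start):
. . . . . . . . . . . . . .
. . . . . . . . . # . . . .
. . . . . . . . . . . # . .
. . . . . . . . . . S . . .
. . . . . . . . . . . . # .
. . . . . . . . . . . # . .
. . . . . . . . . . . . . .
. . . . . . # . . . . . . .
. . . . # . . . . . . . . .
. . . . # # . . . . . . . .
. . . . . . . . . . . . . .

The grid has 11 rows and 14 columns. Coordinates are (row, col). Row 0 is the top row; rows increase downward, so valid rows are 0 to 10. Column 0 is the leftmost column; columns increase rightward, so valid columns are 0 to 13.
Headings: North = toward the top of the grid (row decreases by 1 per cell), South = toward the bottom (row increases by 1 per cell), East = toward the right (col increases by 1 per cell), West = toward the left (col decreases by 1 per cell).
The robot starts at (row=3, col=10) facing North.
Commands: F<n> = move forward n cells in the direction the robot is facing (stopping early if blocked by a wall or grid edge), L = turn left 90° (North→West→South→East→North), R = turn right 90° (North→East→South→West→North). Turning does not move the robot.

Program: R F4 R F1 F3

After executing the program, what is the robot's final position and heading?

Start: (row=3, col=10), facing North
  R: turn right, now facing East
  F4: move forward 3/4 (blocked), now at (row=3, col=13)
  R: turn right, now facing South
  F1: move forward 1, now at (row=4, col=13)
  F3: move forward 3, now at (row=7, col=13)
Final: (row=7, col=13), facing South

Answer: Final position: (row=7, col=13), facing South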